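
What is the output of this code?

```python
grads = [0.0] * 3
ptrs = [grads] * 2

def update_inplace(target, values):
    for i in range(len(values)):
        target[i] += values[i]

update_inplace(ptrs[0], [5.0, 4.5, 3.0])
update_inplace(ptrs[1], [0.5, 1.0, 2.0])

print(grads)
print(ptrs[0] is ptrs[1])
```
[5.5, 5.5, 5.0]
True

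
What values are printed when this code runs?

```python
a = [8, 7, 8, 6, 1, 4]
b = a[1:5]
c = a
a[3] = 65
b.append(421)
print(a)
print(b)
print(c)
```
[8, 7, 8, 65, 1, 4]
[7, 8, 6, 1, 421]
[8, 7, 8, 65, 1, 4]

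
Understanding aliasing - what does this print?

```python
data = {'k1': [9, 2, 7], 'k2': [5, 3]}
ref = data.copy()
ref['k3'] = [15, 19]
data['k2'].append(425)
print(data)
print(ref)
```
{'k1': [9, 2, 7], 'k2': [5, 3, 425]}
{'k1': [9, 2, 7], 'k2': [5, 3, 425], 'k3': [15, 19]}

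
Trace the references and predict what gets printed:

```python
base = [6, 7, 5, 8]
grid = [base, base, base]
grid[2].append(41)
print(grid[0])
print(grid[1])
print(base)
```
[6, 7, 5, 8, 41]
[6, 7, 5, 8, 41]
[6, 7, 5, 8, 41]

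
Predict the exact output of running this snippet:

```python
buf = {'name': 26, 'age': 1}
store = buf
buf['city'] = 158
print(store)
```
{'name': 26, 'age': 1, 'city': 158}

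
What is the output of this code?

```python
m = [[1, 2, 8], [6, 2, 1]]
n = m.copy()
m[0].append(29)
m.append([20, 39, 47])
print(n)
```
[[1, 2, 8, 29], [6, 2, 1]]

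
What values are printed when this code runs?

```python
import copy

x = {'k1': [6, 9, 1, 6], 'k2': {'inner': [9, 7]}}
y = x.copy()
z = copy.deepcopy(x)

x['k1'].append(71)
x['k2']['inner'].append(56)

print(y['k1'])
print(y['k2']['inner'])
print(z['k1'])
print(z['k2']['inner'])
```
[6, 9, 1, 6, 71]
[9, 7, 56]
[6, 9, 1, 6]
[9, 7]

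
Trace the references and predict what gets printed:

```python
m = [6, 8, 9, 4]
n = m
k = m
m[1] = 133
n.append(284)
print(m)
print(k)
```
[6, 133, 9, 4, 284]
[6, 133, 9, 4, 284]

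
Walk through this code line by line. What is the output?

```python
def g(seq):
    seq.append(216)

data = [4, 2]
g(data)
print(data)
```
[4, 2, 216]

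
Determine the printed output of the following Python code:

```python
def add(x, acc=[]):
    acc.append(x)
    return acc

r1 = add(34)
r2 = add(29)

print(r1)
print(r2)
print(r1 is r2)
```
[34, 29]
[34, 29]
True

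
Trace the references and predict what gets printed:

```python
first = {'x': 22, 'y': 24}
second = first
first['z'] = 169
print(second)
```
{'x': 22, 'y': 24, 'z': 169}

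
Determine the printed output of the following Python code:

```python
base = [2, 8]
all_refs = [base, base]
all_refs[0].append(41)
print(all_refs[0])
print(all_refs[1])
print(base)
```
[2, 8, 41]
[2, 8, 41]
[2, 8, 41]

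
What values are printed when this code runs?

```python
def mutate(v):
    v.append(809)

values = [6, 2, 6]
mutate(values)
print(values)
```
[6, 2, 6, 809]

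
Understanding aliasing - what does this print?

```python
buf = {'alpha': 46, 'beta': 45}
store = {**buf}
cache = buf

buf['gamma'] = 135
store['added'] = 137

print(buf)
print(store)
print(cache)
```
{'alpha': 46, 'beta': 45, 'gamma': 135}
{'alpha': 46, 'beta': 45, 'added': 137}
{'alpha': 46, 'beta': 45, 'gamma': 135}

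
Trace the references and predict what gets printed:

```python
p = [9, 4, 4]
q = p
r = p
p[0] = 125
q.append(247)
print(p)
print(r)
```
[125, 4, 4, 247]
[125, 4, 4, 247]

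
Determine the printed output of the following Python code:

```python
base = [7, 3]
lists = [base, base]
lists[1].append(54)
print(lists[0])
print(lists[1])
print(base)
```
[7, 3, 54]
[7, 3, 54]
[7, 3, 54]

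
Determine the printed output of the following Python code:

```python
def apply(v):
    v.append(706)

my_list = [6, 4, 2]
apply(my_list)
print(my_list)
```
[6, 4, 2, 706]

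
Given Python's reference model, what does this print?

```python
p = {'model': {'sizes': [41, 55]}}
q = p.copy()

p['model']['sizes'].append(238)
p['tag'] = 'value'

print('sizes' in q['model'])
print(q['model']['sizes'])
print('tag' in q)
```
True
[41, 55, 238]
False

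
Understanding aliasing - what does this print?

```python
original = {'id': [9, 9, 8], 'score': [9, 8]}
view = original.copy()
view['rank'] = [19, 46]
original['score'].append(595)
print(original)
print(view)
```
{'id': [9, 9, 8], 'score': [9, 8, 595]}
{'id': [9, 9, 8], 'score': [9, 8, 595], 'rank': [19, 46]}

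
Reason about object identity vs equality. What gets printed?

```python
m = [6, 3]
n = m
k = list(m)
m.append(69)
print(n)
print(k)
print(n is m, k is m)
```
[6, 3, 69]
[6, 3]
True False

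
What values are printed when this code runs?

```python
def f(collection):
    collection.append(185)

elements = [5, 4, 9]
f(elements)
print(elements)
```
[5, 4, 9, 185]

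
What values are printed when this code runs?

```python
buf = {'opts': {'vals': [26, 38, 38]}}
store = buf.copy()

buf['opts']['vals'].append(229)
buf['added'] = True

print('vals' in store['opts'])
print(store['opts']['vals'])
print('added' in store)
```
True
[26, 38, 38, 229]
False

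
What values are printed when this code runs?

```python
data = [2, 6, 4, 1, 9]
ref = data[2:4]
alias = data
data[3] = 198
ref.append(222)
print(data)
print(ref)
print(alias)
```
[2, 6, 4, 198, 9]
[4, 1, 222]
[2, 6, 4, 198, 9]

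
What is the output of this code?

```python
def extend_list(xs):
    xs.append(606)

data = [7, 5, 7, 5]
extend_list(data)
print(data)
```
[7, 5, 7, 5, 606]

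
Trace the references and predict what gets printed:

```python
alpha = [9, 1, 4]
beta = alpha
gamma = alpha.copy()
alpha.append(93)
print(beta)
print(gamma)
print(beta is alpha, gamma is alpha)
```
[9, 1, 4, 93]
[9, 1, 4]
True False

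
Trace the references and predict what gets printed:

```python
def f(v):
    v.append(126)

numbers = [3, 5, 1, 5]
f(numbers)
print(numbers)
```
[3, 5, 1, 5, 126]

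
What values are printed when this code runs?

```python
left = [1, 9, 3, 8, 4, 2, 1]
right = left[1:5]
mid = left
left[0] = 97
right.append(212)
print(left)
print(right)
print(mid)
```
[97, 9, 3, 8, 4, 2, 1]
[9, 3, 8, 4, 212]
[97, 9, 3, 8, 4, 2, 1]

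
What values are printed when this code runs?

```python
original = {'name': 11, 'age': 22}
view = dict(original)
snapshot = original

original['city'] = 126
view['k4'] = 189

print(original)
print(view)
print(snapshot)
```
{'name': 11, 'age': 22, 'city': 126}
{'name': 11, 'age': 22, 'k4': 189}
{'name': 11, 'age': 22, 'city': 126}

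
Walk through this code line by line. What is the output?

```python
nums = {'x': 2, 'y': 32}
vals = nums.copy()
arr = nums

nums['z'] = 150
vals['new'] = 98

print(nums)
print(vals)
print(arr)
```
{'x': 2, 'y': 32, 'z': 150}
{'x': 2, 'y': 32, 'new': 98}
{'x': 2, 'y': 32, 'z': 150}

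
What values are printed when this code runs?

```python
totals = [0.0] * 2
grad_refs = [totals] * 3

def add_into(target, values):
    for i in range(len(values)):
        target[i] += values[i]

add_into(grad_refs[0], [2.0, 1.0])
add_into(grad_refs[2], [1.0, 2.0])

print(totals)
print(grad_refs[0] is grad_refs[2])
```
[3.0, 3.0]
True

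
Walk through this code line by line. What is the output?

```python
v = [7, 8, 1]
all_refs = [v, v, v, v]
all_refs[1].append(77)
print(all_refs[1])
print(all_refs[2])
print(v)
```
[7, 8, 1, 77]
[7, 8, 1, 77]
[7, 8, 1, 77]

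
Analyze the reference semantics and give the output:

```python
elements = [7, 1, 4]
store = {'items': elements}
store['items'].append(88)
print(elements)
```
[7, 1, 4, 88]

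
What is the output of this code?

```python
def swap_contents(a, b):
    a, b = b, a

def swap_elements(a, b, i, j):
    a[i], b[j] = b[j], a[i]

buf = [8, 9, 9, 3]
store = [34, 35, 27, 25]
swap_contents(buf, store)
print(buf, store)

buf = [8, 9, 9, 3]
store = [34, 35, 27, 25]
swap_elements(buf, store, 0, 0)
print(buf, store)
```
[8, 9, 9, 3] [34, 35, 27, 25]
[34, 9, 9, 3] [8, 35, 27, 25]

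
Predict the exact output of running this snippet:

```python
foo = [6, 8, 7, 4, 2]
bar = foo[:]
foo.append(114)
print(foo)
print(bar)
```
[6, 8, 7, 4, 2, 114]
[6, 8, 7, 4, 2]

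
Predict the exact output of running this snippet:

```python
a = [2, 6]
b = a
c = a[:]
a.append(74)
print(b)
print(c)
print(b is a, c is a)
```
[2, 6, 74]
[2, 6]
True False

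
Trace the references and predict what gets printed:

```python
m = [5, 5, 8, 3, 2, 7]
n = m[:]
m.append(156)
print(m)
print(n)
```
[5, 5, 8, 3, 2, 7, 156]
[5, 5, 8, 3, 2, 7]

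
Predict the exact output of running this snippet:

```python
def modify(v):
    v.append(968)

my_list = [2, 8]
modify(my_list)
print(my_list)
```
[2, 8, 968]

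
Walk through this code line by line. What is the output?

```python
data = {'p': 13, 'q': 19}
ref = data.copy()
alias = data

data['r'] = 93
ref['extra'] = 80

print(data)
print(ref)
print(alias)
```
{'p': 13, 'q': 19, 'r': 93}
{'p': 13, 'q': 19, 'extra': 80}
{'p': 13, 'q': 19, 'r': 93}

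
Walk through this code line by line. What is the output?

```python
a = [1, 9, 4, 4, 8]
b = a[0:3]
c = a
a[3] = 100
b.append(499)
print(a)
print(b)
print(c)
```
[1, 9, 4, 100, 8]
[1, 9, 4, 499]
[1, 9, 4, 100, 8]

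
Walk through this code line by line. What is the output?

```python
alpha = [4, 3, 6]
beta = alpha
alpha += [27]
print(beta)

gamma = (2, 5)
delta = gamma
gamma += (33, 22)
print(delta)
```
[4, 3, 6, 27]
(2, 5)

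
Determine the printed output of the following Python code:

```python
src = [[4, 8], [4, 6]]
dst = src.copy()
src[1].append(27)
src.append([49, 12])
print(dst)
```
[[4, 8], [4, 6, 27]]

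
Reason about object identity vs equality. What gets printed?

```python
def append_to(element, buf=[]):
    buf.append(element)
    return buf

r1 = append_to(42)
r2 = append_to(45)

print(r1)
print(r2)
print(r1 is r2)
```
[42, 45]
[42, 45]
True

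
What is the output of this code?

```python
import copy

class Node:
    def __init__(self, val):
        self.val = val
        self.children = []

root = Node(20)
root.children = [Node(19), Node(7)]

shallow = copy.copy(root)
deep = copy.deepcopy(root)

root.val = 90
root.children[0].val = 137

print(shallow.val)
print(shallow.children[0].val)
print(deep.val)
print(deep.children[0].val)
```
20
137
20
19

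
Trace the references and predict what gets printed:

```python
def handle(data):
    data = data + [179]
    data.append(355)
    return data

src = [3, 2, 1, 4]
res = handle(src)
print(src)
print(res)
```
[3, 2, 1, 4]
[3, 2, 1, 4, 179, 355]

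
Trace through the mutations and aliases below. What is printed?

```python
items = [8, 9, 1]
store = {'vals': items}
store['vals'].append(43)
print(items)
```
[8, 9, 1, 43]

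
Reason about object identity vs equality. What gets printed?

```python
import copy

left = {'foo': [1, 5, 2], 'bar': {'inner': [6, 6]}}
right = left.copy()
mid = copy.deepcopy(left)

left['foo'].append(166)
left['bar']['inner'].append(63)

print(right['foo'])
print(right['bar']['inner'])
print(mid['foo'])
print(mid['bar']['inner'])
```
[1, 5, 2, 166]
[6, 6, 63]
[1, 5, 2]
[6, 6]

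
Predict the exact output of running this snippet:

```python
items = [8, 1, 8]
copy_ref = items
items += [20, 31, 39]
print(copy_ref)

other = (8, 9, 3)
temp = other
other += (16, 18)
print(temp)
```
[8, 1, 8, 20, 31, 39]
(8, 9, 3)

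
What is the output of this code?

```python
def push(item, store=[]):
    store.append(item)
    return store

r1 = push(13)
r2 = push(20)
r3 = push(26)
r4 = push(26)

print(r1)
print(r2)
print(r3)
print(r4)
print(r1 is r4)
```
[13, 20, 26, 26]
[13, 20, 26, 26]
[13, 20, 26, 26]
[13, 20, 26, 26]
True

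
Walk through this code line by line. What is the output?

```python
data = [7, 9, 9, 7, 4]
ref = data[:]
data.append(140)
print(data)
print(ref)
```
[7, 9, 9, 7, 4, 140]
[7, 9, 9, 7, 4]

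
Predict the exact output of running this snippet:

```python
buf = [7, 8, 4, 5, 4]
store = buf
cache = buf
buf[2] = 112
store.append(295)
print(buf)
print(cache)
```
[7, 8, 112, 5, 4, 295]
[7, 8, 112, 5, 4, 295]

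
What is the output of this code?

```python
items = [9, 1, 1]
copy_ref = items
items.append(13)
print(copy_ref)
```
[9, 1, 1, 13]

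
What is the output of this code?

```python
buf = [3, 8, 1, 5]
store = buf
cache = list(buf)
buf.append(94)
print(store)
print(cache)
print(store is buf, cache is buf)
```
[3, 8, 1, 5, 94]
[3, 8, 1, 5]
True False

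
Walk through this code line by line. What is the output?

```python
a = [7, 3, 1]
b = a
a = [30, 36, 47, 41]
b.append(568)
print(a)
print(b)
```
[30, 36, 47, 41]
[7, 3, 1, 568]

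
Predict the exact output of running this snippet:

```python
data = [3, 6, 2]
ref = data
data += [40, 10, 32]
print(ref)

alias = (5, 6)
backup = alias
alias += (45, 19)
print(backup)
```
[3, 6, 2, 40, 10, 32]
(5, 6)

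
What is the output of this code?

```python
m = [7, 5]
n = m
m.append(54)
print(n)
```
[7, 5, 54]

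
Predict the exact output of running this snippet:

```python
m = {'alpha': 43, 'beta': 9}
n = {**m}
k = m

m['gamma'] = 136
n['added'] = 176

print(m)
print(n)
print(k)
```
{'alpha': 43, 'beta': 9, 'gamma': 136}
{'alpha': 43, 'beta': 9, 'added': 176}
{'alpha': 43, 'beta': 9, 'gamma': 136}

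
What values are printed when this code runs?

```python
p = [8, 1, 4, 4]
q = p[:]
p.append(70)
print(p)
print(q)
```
[8, 1, 4, 4, 70]
[8, 1, 4, 4]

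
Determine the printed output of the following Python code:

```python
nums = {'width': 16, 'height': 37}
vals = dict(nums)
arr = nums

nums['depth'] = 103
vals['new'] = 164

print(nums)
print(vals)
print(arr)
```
{'width': 16, 'height': 37, 'depth': 103}
{'width': 16, 'height': 37, 'new': 164}
{'width': 16, 'height': 37, 'depth': 103}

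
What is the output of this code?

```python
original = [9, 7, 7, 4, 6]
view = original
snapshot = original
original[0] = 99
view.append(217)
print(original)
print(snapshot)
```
[99, 7, 7, 4, 6, 217]
[99, 7, 7, 4, 6, 217]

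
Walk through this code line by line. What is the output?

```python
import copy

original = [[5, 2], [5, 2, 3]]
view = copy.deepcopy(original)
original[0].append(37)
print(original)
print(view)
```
[[5, 2, 37], [5, 2, 3]]
[[5, 2], [5, 2, 3]]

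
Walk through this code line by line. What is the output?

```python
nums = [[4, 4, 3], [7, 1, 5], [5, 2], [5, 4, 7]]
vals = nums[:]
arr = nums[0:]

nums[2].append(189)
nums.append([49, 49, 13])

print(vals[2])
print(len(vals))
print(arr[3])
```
[5, 2, 189]
4
[5, 4, 7]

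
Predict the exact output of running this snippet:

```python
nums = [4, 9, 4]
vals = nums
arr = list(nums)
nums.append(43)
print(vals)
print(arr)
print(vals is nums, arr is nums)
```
[4, 9, 4, 43]
[4, 9, 4]
True False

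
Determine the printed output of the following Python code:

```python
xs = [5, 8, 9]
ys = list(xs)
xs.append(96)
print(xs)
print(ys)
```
[5, 8, 9, 96]
[5, 8, 9]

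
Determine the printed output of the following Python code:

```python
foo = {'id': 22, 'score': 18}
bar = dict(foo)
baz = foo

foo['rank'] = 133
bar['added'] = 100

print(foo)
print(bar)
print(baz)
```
{'id': 22, 'score': 18, 'rank': 133}
{'id': 22, 'score': 18, 'added': 100}
{'id': 22, 'score': 18, 'rank': 133}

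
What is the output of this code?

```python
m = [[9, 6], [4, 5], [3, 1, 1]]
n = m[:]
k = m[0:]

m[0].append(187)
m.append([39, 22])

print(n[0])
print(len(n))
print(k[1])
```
[9, 6, 187]
3
[4, 5]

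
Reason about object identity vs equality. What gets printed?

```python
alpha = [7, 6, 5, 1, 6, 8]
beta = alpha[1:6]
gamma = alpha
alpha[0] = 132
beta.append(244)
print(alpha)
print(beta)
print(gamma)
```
[132, 6, 5, 1, 6, 8]
[6, 5, 1, 6, 8, 244]
[132, 6, 5, 1, 6, 8]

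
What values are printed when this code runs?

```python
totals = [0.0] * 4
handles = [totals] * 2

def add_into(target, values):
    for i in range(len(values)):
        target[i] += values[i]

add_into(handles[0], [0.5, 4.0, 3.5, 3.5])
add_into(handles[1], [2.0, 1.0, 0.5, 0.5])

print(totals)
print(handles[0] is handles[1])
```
[2.5, 5.0, 4.0, 4.0]
True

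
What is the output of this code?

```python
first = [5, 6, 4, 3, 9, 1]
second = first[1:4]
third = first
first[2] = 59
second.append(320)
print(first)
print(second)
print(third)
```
[5, 6, 59, 3, 9, 1]
[6, 4, 3, 320]
[5, 6, 59, 3, 9, 1]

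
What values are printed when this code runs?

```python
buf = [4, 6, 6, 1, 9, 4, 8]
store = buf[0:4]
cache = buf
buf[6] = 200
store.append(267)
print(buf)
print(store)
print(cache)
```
[4, 6, 6, 1, 9, 4, 200]
[4, 6, 6, 1, 267]
[4, 6, 6, 1, 9, 4, 200]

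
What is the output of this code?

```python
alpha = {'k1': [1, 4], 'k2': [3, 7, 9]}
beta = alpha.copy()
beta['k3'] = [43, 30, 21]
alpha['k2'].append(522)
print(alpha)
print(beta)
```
{'k1': [1, 4], 'k2': [3, 7, 9, 522]}
{'k1': [1, 4], 'k2': [3, 7, 9, 522], 'k3': [43, 30, 21]}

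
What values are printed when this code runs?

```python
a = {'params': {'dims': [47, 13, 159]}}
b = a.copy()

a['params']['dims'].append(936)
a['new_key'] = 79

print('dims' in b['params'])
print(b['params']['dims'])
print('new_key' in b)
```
True
[47, 13, 159, 936]
False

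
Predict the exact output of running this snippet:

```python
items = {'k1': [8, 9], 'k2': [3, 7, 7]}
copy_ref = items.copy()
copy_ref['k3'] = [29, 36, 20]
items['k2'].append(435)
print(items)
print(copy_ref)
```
{'k1': [8, 9], 'k2': [3, 7, 7, 435]}
{'k1': [8, 9], 'k2': [3, 7, 7, 435], 'k3': [29, 36, 20]}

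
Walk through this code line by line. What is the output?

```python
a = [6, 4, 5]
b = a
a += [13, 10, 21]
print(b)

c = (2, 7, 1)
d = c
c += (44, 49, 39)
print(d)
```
[6, 4, 5, 13, 10, 21]
(2, 7, 1)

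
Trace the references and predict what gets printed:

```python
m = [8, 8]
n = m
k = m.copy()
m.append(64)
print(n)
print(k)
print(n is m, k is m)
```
[8, 8, 64]
[8, 8]
True False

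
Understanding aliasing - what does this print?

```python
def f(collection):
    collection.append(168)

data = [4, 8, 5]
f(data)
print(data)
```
[4, 8, 5, 168]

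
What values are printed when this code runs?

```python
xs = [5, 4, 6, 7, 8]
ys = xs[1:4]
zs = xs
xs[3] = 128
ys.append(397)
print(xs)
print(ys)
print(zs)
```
[5, 4, 6, 128, 8]
[4, 6, 7, 397]
[5, 4, 6, 128, 8]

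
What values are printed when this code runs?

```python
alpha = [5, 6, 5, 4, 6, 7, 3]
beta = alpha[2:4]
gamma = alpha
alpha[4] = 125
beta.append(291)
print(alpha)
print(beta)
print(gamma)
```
[5, 6, 5, 4, 125, 7, 3]
[5, 4, 291]
[5, 6, 5, 4, 125, 7, 3]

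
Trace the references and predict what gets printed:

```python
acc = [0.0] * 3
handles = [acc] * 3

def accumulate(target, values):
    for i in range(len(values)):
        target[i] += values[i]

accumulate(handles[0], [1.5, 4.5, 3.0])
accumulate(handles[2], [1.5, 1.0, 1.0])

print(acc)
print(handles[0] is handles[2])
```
[3.0, 5.5, 4.0]
True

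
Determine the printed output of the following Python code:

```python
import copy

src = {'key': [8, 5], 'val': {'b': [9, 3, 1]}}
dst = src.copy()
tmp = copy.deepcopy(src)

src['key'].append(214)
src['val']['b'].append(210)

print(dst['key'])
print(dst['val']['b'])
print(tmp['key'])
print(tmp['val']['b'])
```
[8, 5, 214]
[9, 3, 1, 210]
[8, 5]
[9, 3, 1]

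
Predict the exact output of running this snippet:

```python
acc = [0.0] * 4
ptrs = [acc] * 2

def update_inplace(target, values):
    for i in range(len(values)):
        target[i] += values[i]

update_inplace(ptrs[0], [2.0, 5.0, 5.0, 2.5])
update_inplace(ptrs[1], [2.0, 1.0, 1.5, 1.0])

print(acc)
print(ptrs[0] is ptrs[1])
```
[4.0, 6.0, 6.5, 3.5]
True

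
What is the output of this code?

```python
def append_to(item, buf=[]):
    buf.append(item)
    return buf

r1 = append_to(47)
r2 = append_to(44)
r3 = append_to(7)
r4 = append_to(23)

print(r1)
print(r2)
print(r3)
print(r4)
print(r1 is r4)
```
[47, 44, 7, 23]
[47, 44, 7, 23]
[47, 44, 7, 23]
[47, 44, 7, 23]
True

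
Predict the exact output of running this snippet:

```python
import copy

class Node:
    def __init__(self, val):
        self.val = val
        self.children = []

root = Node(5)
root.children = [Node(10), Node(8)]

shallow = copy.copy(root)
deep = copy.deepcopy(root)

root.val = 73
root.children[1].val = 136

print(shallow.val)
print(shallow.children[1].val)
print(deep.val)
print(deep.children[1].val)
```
5
136
5
8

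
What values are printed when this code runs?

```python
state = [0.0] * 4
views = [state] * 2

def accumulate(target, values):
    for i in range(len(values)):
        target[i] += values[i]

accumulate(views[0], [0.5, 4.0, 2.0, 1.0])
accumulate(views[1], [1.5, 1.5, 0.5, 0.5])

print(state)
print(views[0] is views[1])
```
[2.0, 5.5, 2.5, 1.5]
True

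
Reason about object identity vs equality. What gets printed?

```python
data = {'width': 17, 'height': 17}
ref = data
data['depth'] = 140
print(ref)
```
{'width': 17, 'height': 17, 'depth': 140}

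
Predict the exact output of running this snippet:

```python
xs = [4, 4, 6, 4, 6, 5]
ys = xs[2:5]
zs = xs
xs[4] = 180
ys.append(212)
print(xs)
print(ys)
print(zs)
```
[4, 4, 6, 4, 180, 5]
[6, 4, 6, 212]
[4, 4, 6, 4, 180, 5]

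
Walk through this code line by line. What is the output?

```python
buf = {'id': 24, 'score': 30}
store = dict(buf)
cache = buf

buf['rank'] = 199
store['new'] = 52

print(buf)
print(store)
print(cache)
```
{'id': 24, 'score': 30, 'rank': 199}
{'id': 24, 'score': 30, 'new': 52}
{'id': 24, 'score': 30, 'rank': 199}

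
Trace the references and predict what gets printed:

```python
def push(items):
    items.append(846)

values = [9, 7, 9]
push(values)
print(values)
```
[9, 7, 9, 846]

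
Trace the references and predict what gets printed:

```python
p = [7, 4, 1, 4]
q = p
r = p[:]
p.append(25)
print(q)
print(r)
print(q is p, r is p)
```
[7, 4, 1, 4, 25]
[7, 4, 1, 4]
True False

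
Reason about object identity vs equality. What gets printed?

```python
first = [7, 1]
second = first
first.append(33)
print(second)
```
[7, 1, 33]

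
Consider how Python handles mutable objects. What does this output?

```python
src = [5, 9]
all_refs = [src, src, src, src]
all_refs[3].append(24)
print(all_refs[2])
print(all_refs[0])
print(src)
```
[5, 9, 24]
[5, 9, 24]
[5, 9, 24]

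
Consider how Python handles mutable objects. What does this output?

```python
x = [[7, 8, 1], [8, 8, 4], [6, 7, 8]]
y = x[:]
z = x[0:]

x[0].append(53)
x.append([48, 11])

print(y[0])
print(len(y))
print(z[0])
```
[7, 8, 1, 53]
3
[7, 8, 1, 53]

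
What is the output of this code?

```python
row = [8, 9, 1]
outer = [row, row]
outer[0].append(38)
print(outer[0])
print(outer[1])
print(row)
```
[8, 9, 1, 38]
[8, 9, 1, 38]
[8, 9, 1, 38]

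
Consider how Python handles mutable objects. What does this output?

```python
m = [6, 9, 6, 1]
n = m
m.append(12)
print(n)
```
[6, 9, 6, 1, 12]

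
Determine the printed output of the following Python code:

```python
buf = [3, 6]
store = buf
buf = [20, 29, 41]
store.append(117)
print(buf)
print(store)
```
[20, 29, 41]
[3, 6, 117]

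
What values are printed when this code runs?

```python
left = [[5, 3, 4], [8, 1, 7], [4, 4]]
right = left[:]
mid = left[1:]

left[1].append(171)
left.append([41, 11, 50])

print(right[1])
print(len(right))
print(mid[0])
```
[8, 1, 7, 171]
3
[8, 1, 7, 171]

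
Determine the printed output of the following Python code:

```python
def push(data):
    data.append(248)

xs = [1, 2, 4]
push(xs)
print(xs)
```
[1, 2, 4, 248]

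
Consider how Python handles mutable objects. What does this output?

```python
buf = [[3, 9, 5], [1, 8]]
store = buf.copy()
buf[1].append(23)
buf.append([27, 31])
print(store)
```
[[3, 9, 5], [1, 8, 23]]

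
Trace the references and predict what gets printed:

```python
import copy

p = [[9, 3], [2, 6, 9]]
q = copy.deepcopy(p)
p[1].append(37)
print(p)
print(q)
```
[[9, 3], [2, 6, 9, 37]]
[[9, 3], [2, 6, 9]]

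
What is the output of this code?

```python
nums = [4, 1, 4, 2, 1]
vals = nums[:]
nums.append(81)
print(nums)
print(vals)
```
[4, 1, 4, 2, 1, 81]
[4, 1, 4, 2, 1]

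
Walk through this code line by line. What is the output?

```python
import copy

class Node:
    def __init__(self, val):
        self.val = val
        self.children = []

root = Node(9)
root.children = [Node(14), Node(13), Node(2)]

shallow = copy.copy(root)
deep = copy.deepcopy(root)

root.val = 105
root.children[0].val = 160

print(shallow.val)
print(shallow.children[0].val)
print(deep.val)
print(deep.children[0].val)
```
9
160
9
14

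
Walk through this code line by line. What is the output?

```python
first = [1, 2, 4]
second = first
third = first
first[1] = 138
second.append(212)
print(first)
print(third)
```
[1, 138, 4, 212]
[1, 138, 4, 212]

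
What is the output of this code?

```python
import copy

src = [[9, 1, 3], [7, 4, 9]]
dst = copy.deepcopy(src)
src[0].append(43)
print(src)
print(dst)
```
[[9, 1, 3, 43], [7, 4, 9]]
[[9, 1, 3], [7, 4, 9]]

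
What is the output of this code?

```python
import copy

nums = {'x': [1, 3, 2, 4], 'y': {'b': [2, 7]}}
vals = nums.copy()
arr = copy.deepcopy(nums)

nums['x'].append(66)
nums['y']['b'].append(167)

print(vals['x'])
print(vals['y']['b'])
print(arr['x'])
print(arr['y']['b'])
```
[1, 3, 2, 4, 66]
[2, 7, 167]
[1, 3, 2, 4]
[2, 7]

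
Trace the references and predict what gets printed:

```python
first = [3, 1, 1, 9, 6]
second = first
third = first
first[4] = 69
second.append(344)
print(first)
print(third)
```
[3, 1, 1, 9, 69, 344]
[3, 1, 1, 9, 69, 344]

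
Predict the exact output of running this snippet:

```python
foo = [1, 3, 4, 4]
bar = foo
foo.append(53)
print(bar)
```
[1, 3, 4, 4, 53]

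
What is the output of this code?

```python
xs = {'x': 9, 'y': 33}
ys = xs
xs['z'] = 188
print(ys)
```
{'x': 9, 'y': 33, 'z': 188}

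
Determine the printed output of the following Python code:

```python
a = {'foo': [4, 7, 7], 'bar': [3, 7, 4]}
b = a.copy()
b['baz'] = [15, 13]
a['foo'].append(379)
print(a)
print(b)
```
{'foo': [4, 7, 7, 379], 'bar': [3, 7, 4]}
{'foo': [4, 7, 7, 379], 'bar': [3, 7, 4], 'baz': [15, 13]}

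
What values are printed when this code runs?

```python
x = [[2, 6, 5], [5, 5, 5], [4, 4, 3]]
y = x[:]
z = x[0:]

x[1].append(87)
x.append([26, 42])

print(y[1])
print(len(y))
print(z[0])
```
[5, 5, 5, 87]
3
[2, 6, 5]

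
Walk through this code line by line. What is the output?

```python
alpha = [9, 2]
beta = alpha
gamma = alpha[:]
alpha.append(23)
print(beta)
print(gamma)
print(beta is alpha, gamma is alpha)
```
[9, 2, 23]
[9, 2]
True False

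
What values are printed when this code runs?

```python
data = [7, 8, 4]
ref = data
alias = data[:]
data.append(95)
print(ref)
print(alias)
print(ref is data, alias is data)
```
[7, 8, 4, 95]
[7, 8, 4]
True False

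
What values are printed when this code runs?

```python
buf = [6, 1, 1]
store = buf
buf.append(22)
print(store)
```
[6, 1, 1, 22]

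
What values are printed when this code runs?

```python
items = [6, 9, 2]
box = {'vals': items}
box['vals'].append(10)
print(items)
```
[6, 9, 2, 10]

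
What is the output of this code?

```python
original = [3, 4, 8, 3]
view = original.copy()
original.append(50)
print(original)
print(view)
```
[3, 4, 8, 3, 50]
[3, 4, 8, 3]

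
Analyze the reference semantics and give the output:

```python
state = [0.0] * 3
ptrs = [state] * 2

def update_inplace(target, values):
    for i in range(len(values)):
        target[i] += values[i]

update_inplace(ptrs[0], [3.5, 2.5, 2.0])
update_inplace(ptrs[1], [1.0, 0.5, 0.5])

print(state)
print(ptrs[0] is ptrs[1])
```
[4.5, 3.0, 2.5]
True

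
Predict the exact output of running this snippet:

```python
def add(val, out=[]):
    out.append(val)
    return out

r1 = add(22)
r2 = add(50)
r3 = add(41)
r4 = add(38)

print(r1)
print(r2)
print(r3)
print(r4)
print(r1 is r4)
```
[22, 50, 41, 38]
[22, 50, 41, 38]
[22, 50, 41, 38]
[22, 50, 41, 38]
True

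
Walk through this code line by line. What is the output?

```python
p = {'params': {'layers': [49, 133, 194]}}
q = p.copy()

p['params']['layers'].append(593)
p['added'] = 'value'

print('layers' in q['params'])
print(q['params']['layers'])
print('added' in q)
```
True
[49, 133, 194, 593]
False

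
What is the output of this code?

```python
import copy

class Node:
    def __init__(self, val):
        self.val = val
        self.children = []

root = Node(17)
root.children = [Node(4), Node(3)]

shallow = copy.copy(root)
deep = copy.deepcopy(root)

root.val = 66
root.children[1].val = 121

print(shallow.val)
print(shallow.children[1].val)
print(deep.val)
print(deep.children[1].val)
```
17
121
17
3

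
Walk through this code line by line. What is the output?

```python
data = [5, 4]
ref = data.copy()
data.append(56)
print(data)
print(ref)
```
[5, 4, 56]
[5, 4]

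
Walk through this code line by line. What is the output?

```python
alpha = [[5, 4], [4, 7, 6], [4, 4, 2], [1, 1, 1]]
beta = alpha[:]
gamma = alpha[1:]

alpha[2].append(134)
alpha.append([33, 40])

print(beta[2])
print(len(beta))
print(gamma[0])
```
[4, 4, 2, 134]
4
[4, 7, 6]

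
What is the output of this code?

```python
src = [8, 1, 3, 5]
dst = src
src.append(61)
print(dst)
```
[8, 1, 3, 5, 61]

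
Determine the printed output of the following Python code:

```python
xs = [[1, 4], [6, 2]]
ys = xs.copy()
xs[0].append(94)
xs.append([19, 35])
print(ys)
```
[[1, 4, 94], [6, 2]]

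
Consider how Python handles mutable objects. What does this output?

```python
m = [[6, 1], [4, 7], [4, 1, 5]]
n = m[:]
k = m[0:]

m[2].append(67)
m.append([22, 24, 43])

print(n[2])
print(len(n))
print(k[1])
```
[4, 1, 5, 67]
3
[4, 7]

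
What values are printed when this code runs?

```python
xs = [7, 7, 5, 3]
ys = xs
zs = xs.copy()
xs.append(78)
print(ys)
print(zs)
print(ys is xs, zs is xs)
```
[7, 7, 5, 3, 78]
[7, 7, 5, 3]
True False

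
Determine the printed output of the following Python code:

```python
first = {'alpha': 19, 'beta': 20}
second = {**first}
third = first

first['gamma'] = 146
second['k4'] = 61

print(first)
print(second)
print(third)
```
{'alpha': 19, 'beta': 20, 'gamma': 146}
{'alpha': 19, 'beta': 20, 'k4': 61}
{'alpha': 19, 'beta': 20, 'gamma': 146}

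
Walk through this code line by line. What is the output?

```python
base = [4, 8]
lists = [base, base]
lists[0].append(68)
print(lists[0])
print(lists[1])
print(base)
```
[4, 8, 68]
[4, 8, 68]
[4, 8, 68]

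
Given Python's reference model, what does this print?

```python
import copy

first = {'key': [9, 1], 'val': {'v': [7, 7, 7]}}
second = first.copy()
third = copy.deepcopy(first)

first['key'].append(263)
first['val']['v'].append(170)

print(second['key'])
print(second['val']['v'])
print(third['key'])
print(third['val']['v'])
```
[9, 1, 263]
[7, 7, 7, 170]
[9, 1]
[7, 7, 7]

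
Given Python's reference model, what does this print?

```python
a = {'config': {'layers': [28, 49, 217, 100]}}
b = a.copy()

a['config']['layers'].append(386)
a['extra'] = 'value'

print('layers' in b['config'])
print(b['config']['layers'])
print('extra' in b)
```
True
[28, 49, 217, 100, 386]
False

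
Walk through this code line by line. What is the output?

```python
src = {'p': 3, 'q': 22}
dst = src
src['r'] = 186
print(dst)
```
{'p': 3, 'q': 22, 'r': 186}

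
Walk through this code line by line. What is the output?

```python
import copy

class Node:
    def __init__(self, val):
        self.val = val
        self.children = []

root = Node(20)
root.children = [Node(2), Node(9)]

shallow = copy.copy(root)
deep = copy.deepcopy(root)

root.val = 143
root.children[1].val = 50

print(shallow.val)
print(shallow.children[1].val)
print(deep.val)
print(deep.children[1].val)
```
20
50
20
9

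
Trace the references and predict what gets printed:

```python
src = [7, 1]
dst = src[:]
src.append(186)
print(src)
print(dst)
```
[7, 1, 186]
[7, 1]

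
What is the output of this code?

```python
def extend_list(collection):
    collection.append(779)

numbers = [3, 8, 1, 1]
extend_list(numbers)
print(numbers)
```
[3, 8, 1, 1, 779]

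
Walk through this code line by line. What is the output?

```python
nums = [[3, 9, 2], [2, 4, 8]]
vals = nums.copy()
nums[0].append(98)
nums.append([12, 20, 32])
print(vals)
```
[[3, 9, 2, 98], [2, 4, 8]]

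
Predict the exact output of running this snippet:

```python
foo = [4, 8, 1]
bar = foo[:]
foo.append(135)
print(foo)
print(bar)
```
[4, 8, 1, 135]
[4, 8, 1]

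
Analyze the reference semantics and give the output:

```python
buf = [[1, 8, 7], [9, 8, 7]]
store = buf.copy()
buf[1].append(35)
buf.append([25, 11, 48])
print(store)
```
[[1, 8, 7], [9, 8, 7, 35]]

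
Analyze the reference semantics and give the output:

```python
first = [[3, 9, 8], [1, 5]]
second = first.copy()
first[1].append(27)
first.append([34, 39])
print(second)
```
[[3, 9, 8], [1, 5, 27]]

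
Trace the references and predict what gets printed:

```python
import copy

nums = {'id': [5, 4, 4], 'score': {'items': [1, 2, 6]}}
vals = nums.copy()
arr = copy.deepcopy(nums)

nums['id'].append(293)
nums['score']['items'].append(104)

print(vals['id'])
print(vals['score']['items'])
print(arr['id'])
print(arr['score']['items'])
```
[5, 4, 4, 293]
[1, 2, 6, 104]
[5, 4, 4]
[1, 2, 6]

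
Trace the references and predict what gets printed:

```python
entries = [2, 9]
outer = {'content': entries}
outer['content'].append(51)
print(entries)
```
[2, 9, 51]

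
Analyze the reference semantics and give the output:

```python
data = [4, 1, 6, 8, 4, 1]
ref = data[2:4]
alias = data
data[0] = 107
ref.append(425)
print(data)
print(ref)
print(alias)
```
[107, 1, 6, 8, 4, 1]
[6, 8, 425]
[107, 1, 6, 8, 4, 1]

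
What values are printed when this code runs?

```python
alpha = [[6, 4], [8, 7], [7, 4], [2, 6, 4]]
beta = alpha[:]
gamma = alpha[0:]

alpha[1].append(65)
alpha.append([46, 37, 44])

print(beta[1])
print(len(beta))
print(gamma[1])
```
[8, 7, 65]
4
[8, 7, 65]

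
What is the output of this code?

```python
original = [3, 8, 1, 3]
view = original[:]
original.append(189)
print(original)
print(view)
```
[3, 8, 1, 3, 189]
[3, 8, 1, 3]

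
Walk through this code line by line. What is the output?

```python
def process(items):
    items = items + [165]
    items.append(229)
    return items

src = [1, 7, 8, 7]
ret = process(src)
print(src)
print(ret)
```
[1, 7, 8, 7]
[1, 7, 8, 7, 165, 229]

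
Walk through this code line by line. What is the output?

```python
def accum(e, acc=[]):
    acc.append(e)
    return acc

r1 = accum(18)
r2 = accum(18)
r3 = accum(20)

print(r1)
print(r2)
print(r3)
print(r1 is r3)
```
[18, 18, 20]
[18, 18, 20]
[18, 18, 20]
True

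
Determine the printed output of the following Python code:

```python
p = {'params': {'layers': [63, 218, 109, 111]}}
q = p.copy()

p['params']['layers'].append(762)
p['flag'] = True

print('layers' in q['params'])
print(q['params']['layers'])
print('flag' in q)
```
True
[63, 218, 109, 111, 762]
False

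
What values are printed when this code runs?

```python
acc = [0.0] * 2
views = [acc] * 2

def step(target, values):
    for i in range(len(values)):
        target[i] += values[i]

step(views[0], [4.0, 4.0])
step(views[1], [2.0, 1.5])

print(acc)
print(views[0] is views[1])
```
[6.0, 5.5]
True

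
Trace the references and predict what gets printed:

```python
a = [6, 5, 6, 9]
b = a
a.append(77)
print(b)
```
[6, 5, 6, 9, 77]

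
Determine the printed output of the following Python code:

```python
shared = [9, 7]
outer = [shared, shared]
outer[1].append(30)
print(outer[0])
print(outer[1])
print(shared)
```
[9, 7, 30]
[9, 7, 30]
[9, 7, 30]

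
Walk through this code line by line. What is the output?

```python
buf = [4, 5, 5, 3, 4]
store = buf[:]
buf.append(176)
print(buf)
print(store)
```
[4, 5, 5, 3, 4, 176]
[4, 5, 5, 3, 4]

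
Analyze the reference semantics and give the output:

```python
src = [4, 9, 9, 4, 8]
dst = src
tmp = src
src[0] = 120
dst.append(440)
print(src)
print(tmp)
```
[120, 9, 9, 4, 8, 440]
[120, 9, 9, 4, 8, 440]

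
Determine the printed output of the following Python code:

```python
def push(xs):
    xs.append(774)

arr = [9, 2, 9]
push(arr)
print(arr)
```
[9, 2, 9, 774]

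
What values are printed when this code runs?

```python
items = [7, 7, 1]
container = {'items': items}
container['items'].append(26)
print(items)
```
[7, 7, 1, 26]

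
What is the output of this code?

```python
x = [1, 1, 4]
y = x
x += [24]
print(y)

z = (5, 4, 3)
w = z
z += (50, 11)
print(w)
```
[1, 1, 4, 24]
(5, 4, 3)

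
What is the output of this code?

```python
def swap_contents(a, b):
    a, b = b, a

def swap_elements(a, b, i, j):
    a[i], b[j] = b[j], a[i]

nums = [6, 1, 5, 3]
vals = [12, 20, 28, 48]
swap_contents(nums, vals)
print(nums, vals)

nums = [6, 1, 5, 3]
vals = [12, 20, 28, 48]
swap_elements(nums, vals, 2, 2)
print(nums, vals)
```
[6, 1, 5, 3] [12, 20, 28, 48]
[6, 1, 28, 3] [12, 20, 5, 48]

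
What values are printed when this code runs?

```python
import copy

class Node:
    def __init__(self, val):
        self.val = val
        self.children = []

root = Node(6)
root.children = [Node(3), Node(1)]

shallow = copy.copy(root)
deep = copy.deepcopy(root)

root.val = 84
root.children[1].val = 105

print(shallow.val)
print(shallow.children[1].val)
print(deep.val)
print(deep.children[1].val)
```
6
105
6
1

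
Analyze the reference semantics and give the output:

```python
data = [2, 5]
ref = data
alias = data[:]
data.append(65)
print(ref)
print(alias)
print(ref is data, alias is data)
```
[2, 5, 65]
[2, 5]
True False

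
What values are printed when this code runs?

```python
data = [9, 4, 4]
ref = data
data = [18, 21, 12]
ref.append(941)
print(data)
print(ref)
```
[18, 21, 12]
[9, 4, 4, 941]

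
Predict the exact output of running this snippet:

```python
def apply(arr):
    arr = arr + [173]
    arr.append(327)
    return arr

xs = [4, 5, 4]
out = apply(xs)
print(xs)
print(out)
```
[4, 5, 4]
[4, 5, 4, 173, 327]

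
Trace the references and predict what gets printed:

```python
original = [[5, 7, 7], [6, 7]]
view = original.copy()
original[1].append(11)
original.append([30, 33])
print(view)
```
[[5, 7, 7], [6, 7, 11]]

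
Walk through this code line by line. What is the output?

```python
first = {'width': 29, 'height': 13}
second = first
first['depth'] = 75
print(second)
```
{'width': 29, 'height': 13, 'depth': 75}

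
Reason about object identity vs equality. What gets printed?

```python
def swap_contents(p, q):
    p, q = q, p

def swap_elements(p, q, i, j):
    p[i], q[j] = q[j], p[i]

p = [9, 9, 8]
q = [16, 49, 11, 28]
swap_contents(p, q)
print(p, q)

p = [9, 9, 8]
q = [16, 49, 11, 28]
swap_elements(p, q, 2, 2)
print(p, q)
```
[9, 9, 8] [16, 49, 11, 28]
[9, 9, 11] [16, 49, 8, 28]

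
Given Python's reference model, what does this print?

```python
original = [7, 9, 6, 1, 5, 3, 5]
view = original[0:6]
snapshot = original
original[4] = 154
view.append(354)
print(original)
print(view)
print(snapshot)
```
[7, 9, 6, 1, 154, 3, 5]
[7, 9, 6, 1, 5, 3, 354]
[7, 9, 6, 1, 154, 3, 5]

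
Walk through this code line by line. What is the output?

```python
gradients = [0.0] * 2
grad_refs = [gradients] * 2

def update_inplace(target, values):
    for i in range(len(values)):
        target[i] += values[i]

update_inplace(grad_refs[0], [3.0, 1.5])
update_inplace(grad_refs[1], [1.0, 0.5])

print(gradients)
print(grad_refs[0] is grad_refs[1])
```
[4.0, 2.0]
True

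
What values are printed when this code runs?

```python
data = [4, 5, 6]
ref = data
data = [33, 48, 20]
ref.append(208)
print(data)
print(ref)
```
[33, 48, 20]
[4, 5, 6, 208]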